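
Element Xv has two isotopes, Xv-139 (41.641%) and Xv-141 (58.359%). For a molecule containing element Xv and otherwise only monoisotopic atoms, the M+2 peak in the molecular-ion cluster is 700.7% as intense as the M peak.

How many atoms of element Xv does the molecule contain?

With n Xv atoms, P(M+2)/P(M) = C(n,1)·p^(n−1)q / p^n = n·q/p = n · 0.58359/0.41641.
n = 7.007 × 0.41641/0.58359 = 5.00 ≈ 5

5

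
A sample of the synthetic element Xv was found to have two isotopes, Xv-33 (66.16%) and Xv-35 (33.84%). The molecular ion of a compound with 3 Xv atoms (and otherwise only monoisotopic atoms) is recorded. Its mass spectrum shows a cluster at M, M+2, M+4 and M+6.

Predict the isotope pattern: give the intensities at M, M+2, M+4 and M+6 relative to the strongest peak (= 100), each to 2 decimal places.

65.17 : 100.00 : 51.15 : 8.72

Expanding (0.6616 + 0.3384)^3:
P(M) = 0.6616^3 = 0.289592
P(M+2) = 3 × 0.6616^2 × 0.3384^1 = 0.444368
P(M+4) = 3 × 0.6616^1 × 0.3384^2 = 0.227288
P(M+6) = 0.3384^3 = 0.038752
The M+2 peak is largest (0.444368); scaling to 100 gives 65.17 : 100.00 : 51.15 : 8.72.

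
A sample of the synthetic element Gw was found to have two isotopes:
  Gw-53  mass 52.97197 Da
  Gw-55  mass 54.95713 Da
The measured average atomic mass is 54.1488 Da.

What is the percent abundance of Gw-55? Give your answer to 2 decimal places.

Let x be the fractional abundance of Gw-53; then Gw-55 has abundance 1 − x.
52.97197·x + 54.95713·(1 − x) = 54.1488
(52.97197 − 54.95713)·x = 54.1488 − 54.95713
x = -0.80833 / -1.98516 = 0.40719 → 40.72% Gw-53, 59.28% Gw-55.

59.28%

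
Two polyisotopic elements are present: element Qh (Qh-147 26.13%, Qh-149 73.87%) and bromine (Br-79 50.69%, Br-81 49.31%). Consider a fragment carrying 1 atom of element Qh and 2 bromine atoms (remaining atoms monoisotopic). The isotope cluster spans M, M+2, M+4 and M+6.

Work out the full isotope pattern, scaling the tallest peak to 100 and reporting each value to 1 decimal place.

15.5 : 74.0 : 100.0 : 41.5

Element Qh pattern (n=1): 0.2613 : 0.7387
Bromine pattern (n=2): 0.25694761 : 0.49990478 : 0.24314761
Convolve the two distributions (both contribute in 2-u steps):
  M: 0.2613×0.25694761 = 0.067140
  M+2: 0.2613×0.49990478 + 0.7387×0.25694761 = 0.320432
  M+4: 0.2613×0.24314761 + 0.7387×0.49990478 = 0.432814
  M+6: 0.7387×0.24314761 = 0.179613
Scale to base peak (0.432814) = 100: 15.5 : 74.0 : 100.0 : 41.5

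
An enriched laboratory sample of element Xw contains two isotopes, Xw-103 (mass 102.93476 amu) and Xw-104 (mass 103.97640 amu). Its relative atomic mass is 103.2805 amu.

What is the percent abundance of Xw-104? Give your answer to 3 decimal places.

33.192%

Let x be the fractional abundance of Xw-103; then Xw-104 has abundance 1 − x.
102.93476·x + 103.97640·(1 − x) = 103.2805
(102.93476 − 103.97640)·x = 103.2805 − 103.97640
x = -0.69590 / -1.04164 = 0.66808 → 66.808% Xw-103, 33.192% Xw-104.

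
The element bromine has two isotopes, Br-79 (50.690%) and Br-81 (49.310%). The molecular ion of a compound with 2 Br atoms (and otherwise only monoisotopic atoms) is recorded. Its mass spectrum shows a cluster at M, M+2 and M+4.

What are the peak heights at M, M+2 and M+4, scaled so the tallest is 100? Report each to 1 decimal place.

51.4 : 100.0 : 48.6

Expanding (0.50690 + 0.49310)^2:
P(M) = 0.50690^2 = 0.256948
P(M+2) = 2 × 0.50690^1 × 0.49310^1 = 0.499905
P(M+4) = 0.49310^2 = 0.243148
The M+2 peak is largest (0.499905); scaling to 100 gives 51.4 : 100.0 : 48.6.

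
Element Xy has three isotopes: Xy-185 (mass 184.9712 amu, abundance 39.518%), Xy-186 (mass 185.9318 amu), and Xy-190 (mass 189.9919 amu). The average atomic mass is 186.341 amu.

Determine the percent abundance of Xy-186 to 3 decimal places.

41.054%

Let x and y be the fractions of Xy-186 and Xy-190. Then x + y = 1 − 0.39518 = 0.60482 and 185.9318x + 189.9919y = 186.341 − 0.39518×184.9712 = 113.244081184.
Substituting: 185.9318x + 189.9919(0.60482 − x) = 113.244081184
(185.9318 − 189.9919)x = -1.666819774  ⇒  x = 0.41054, y = 0.19428
Xy-186: 41.054%, Xy-190: 19.428%.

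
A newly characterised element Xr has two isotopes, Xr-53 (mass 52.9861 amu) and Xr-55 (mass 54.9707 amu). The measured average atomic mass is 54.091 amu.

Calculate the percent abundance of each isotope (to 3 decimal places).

Let x be the fractional abundance of Xr-53; then Xr-55 has abundance 1 − x.
52.9861·x + 54.9707·(1 − x) = 54.091
(52.9861 − 54.9707)·x = 54.091 − 54.9707
x = -0.8797 / -1.9846 = 0.44326 → 44.326% Xr-53, 55.674% Xr-55.

Xr-53: 44.326%, Xr-55: 55.674%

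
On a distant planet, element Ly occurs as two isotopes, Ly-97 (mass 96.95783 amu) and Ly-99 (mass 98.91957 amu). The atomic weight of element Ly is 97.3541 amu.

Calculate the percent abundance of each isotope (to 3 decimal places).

With x = fraction of Ly-97 (so Ly-99 is 1 − x):
96.95783·x + 98.91957·(1 − x) = 97.3541
(96.95783 − 98.91957)·x = 97.3541 − 98.91957
x = -1.56547 / -1.96174 = 0.79800 → 79.800% Ly-97, 20.200% Ly-99.

Ly-97: 79.800%, Ly-99: 20.200%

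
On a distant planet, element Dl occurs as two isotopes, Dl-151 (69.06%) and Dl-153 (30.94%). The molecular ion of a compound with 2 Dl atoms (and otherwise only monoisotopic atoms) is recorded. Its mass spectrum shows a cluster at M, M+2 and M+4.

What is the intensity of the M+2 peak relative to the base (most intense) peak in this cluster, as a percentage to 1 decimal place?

Term probabilities: M 0.4769, M+2 0.4273, M+4 0.0957. Base peak = M.
P(M) = C(2,0) × 0.6906^2 × 0.3094^0 = 1 × 0.47692836 × 1.0000 = 0.476928 (base)
P(M+2) = C(2,1) × 0.6906^1 × 0.3094^1 = 2 × 0.6906 × 0.3094 = 0.427343
Relative intensity = 0.427343 / 0.476928 × 100 = 89.6

89.6%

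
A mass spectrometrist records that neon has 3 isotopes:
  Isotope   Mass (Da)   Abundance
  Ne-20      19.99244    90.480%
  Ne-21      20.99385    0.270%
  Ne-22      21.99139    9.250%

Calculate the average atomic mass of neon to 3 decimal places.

20.180 Da

The abundance-weighted mean is 0.90480 × 19.99244 + 0.00270 × 20.99385 + 0.09250 × 21.99139
= 18.089160 + 0.056683 + 2.034204 = 20.180047 Da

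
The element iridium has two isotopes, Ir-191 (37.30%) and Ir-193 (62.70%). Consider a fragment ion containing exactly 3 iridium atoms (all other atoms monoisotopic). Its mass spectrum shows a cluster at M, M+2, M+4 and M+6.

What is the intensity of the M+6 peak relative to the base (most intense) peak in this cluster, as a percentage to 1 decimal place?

56.0%

(0.3730 + 0.6270)^3 gives M 0.0519, M+2 0.2617, M+4 0.4399, M+6 0.2465; the largest is M+4.
P(M+4) = C(3,2) × 0.3730^1 × 0.6270^2 = 3 × 0.3730 × 0.393129 = 0.439911 (base)
P(M+6) = C(3,3) × 0.3730^0 × 0.6270^3 = 1 × 1.0000 × 0.24649188 = 0.246492
Relative intensity = 0.246492 / 0.439911 × 100 = 56.0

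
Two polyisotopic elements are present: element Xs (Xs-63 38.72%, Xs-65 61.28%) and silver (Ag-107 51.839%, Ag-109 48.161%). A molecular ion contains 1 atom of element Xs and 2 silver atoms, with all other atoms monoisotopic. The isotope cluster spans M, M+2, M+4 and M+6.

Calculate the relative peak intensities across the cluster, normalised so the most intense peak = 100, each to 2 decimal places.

Element Xs pattern (n=1): 0.3872 : 0.6128
Silver pattern (n=2): 0.26872819 : 0.49932362 : 0.23194819
Convolve the two distributions (both contribute in 2-u steps):
  M: 0.3872×0.26872819 = 0.104052
  M+2: 0.3872×0.49932362 + 0.6128×0.26872819 = 0.358015
  M+4: 0.3872×0.23194819 + 0.6128×0.49932362 = 0.395796
  M+6: 0.6128×0.23194819 = 0.142138
Scale to base peak (0.395796) = 100: 26.29 : 90.45 : 100.00 : 35.91

26.29 : 90.45 : 100.00 : 35.91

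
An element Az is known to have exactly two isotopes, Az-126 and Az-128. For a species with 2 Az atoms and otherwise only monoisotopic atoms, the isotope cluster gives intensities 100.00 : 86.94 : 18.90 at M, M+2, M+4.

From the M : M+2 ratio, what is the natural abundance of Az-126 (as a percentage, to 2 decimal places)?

If p is the fraction of Az that is Az-126, then I(M+2)/I(M) = [C(2,1)·p^1·(1−p)] / p^2 = 2·(1−p)/p = 86.94/100.00 = 0.8694
(1−p)/p = 0.8694/2 = 0.4347  ⇒  p = 1/(1 + 0.4347) = 0.6970
Az-126: 69.70%, Az-128: 30.30%.

69.70%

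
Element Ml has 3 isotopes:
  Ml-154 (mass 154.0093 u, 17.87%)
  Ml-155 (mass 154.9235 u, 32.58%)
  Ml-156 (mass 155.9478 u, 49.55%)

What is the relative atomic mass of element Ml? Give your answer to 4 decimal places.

Ar = Σ fᵢ·mᵢ = 0.1787 × 154.0093 + 0.3258 × 154.9235 + 0.4955 × 155.9478
= 27.52146 + 50.47408 + 77.27213 = 155.26767 u

155.2677 u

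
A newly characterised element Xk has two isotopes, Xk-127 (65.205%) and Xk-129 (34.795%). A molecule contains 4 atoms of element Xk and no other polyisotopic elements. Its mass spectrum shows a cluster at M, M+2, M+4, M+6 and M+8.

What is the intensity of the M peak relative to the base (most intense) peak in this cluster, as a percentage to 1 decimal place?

Binomial terms of (0.65205 + 0.34795)^4: M 0.1808, M+2 0.3859, M+4 0.3088, M+6 0.1099, M+8 0.0147 → M+2 is the base peak.
P(M+2) = C(4,1) × 0.65205^3 × 0.34795^1 = 4 × 0.27723158 × 0.34795 = 0.385851 (base)
P(M) = C(4,0) × 0.65205^4 × 0.34795^0 = 1 × 0.18076885 × 1.0000 = 0.180769
Relative intensity = 0.180769 / 0.385851 × 100 = 46.8

46.8%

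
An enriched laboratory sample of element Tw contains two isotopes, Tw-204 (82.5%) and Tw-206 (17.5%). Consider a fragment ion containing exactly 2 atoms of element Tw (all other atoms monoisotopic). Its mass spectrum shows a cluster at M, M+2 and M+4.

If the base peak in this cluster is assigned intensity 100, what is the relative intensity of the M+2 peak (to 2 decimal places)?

42.42

Term probabilities: M 0.6806, M+2 0.2888, M+4 0.0306. Base peak = M.
P(M) = C(2,0) × 0.825^2 × 0.175^0 = 1 × 0.680625 × 1.0000 = 0.680625 (base)
P(M+2) = C(2,1) × 0.825^1 × 0.175^1 = 2 × 0.8250 × 0.1750 = 0.288750
Relative intensity = 0.288750 / 0.680625 × 100 = 42.42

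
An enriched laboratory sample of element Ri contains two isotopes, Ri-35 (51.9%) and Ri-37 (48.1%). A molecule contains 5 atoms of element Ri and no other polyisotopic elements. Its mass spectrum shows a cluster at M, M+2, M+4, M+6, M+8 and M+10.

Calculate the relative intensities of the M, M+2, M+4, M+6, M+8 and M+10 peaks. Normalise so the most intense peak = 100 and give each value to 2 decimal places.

11.64 : 53.95 : 100.00 : 92.68 : 42.95 : 7.96

Expanding (0.519 + 0.481)^5:
P(M) = 0.519^5 = 0.037656
P(M+2) = 5 × 0.519^4 × 0.481^1 = 0.174496
P(M+4) = 10 × 0.519^3 × 0.481^2 = 0.323439
P(M+6) = 10 × 0.519^2 × 0.481^3 = 0.299757
P(M+8) = 5 × 0.519^1 × 0.481^4 = 0.138905
P(M+10) = 0.481^5 = 0.025747
The M+4 peak is largest (0.323439); scaling to 100 gives 11.64 : 53.95 : 100.00 : 92.68 : 42.95 : 7.96.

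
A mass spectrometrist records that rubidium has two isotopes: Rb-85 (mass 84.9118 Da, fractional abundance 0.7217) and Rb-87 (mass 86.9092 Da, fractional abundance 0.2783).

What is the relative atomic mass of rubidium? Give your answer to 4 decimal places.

85.4677 Da

Ar = Σ fᵢ·mᵢ = 0.7217 × 84.9118 + 0.2783 × 86.9092
= 61.28085 + 24.18683 = 85.46768 Da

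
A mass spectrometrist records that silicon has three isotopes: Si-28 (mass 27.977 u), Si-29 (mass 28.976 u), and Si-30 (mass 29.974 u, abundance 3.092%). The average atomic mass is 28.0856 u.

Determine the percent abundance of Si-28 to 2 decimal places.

Let x and y be the fractions of Si-28 and Si-29. Then x + y = 1 − 0.03092 = 0.96908 and 27.977x + 28.976y = 28.0856 − 0.03092×29.974 = 27.15880392.
Substituting: 27.977x + 28.976(0.96908 − x) = 27.15880392
(27.977 − 28.976)x = -0.92125816  ⇒  x = 0.92218, y = 0.04690
Si-28: 92.22%, Si-29: 4.69%.

92.22%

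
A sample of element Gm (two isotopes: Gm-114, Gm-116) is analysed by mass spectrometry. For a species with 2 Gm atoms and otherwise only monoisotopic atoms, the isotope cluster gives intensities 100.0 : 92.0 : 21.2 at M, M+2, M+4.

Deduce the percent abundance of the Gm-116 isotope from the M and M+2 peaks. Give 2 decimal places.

31.51%

Write p for the Gm-114 fraction. I(M+2)/I(M) = [C(2,1)·p^1·(1−p)] / p^2 = 2·(1−p)/p = 92.0/100.0 = 0.9200
(1−p)/p = 0.9200/2 = 0.4600  ⇒  p = 1/(1 + 0.4600) = 0.6849
Gm-114: 68.49%, Gm-116: 31.51%.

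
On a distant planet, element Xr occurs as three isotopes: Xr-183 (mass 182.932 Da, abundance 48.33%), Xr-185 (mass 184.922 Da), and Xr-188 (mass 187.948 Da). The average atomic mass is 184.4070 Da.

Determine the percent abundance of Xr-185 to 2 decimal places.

36.91%

The remaining 51.67% is split between Xr-185 (fraction x) and Xr-188 (fraction 0.5167 − x).
Substituting: 184.922x + 187.948(0.5167 − x) = 95.9959644
(184.922 − 187.948)x = -1.1167672  ⇒  x = 0.36906, y = 0.14764
Xr-185: 36.91%, Xr-188: 14.76%.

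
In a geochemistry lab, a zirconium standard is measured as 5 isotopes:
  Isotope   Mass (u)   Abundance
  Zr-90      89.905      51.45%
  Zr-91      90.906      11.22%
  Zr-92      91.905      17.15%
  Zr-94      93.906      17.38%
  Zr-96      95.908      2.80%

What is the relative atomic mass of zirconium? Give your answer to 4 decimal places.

Weight each isotope mass by its fractional abundance: 0.5145 × 89.905 + 0.1122 × 90.906 + 0.1715 × 91.905 + 0.1738 × 93.906 + 0.0280 × 95.908
= 46.25612 + 10.19965 + 15.76171 + 16.32086 + 2.68542 = 91.22376 u

91.2238 u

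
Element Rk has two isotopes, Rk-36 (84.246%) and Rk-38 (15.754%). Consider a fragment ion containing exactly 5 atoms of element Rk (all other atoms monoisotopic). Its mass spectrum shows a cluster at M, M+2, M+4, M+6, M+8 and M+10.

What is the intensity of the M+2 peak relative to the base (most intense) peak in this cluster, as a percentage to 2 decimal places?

93.50%

(0.84246 + 0.15754)^5 gives M 0.4244, M+2 0.3968, M+4 0.1484, M+6 0.0278, M+8 0.0026, M+10 0.0001; the largest is M.
P(M) = C(5,0) × 0.84246^5 × 0.15754^0 = 1 × 0.42437173 × 1.0000 = 0.424372 (base)
P(M+2) = C(5,1) × 0.84246^4 × 0.15754^1 = 5 × 0.50372924 × 0.15754 = 0.396788
Relative intensity = 0.396788 / 0.424372 × 100 = 93.50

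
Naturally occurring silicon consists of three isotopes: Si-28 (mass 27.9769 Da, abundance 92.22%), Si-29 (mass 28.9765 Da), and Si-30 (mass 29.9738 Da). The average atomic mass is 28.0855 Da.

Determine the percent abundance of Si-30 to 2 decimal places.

The remaining 7.78% is split between Si-29 (fraction x) and Si-30 (fraction 0.0778 − x).
Substituting: 28.9765x + 29.9738(0.0778 − x) = 2.28520282
(28.9765 − 29.9738)x = -0.04675882  ⇒  x = 0.04689, y = 0.03091
Si-29: 4.69%, Si-30: 3.09%.

3.09%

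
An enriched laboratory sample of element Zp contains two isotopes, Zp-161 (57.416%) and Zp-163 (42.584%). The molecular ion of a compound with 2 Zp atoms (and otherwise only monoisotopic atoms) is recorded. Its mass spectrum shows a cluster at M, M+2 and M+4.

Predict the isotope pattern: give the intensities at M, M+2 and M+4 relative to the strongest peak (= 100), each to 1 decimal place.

Each Zp atom is independently Zp-161 (p = 0.57416) or Zp-163 (q = 0.42584); the cluster is the binomial expansion (p + q)^2.
P(M) = 0.57416^2 = 0.329660
P(M+2) = 2 × 0.57416^1 × 0.42584^1 = 0.489001
P(M+4) = 0.42584^2 = 0.181340
The M+2 peak is largest (0.489001); scaling to 100 gives 67.4 : 100.0 : 37.1.

67.4 : 100.0 : 37.1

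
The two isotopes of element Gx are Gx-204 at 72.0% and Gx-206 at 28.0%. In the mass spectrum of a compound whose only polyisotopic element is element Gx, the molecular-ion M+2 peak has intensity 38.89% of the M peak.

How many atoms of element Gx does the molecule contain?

1

With n Gx atoms, P(M+2)/P(M) = C(n,1)·p^(n−1)q / p^n = n·q/p = n · 0.280/0.720.
n = 0.3889 × 0.720/0.280 = 1.00 ≈ 1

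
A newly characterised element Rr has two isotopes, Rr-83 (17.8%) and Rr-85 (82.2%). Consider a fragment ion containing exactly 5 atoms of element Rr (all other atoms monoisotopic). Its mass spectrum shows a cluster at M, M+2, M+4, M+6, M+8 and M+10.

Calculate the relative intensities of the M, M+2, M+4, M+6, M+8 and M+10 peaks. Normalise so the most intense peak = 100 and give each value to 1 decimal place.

The 5 Rr atoms are independent, so intensities follow the terms of (0.178 + 0.822)^5.
P(M) = 0.178^5 = 0.000179
P(M+2) = 5 × 0.178^4 × 0.822^1 = 0.004126
P(M+4) = 10 × 0.178^3 × 0.822^2 = 0.038107
P(M+6) = 10 × 0.178^2 × 0.822^3 = 0.175977
P(M+8) = 5 × 0.178^1 × 0.822^4 = 0.406328
P(M+10) = 0.822^5 = 0.375283
The M+8 peak is largest (0.406328); scaling to 100 gives 0.0 : 1.0 : 9.4 : 43.3 : 100.0 : 92.4.

0.0 : 1.0 : 9.4 : 43.3 : 100.0 : 92.4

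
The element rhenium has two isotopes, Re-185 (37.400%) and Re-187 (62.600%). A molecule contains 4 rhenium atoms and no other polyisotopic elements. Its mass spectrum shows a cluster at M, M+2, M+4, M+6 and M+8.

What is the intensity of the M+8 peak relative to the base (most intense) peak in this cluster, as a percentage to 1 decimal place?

Binomial terms of (0.37400 + 0.62600)^4: M 0.0196, M+2 0.1310, M+4 0.3289, M+6 0.3670, M+8 0.1536 → M+6 is the base peak.
P(M+6) = C(4,3) × 0.37400^1 × 0.62600^3 = 4 × 0.3740 × 0.24531438 = 0.366990 (base)
P(M+8) = C(4,4) × 0.37400^0 × 0.62600^4 = 1 × 1.0000 × 0.1535668 = 0.153567
Relative intensity = 0.153567 / 0.366990 × 100 = 41.8

41.8%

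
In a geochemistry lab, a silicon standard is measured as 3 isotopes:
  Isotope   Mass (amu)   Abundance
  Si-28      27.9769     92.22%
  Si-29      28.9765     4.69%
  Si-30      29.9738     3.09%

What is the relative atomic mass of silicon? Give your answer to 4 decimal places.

28.0855 amu

The abundance-weighted mean is 0.9222 × 27.9769 + 0.0469 × 28.9765 + 0.0309 × 29.9738
= 25.80030 + 1.35900 + 0.92619 = 28.08549 amu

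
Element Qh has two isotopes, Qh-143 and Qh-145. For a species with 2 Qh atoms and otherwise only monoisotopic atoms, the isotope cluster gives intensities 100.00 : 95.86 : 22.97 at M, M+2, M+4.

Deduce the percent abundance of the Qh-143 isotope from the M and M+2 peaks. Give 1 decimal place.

67.6%

Write p for the Qh-143 fraction. I(M+2)/I(M) = [C(2,1)·p^1·(1−p)] / p^2 = 2·(1−p)/p = 95.86/100.00 = 0.9586
(1−p)/p = 0.9586/2 = 0.4793  ⇒  p = 1/(1 + 0.4793) = 0.6760
Qh-143: 67.6%, Qh-145: 32.4%.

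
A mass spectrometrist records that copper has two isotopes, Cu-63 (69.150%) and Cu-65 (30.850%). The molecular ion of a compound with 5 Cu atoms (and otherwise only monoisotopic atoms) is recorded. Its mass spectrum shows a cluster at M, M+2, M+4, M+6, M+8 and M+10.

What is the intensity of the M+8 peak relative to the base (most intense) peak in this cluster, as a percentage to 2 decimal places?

(0.69150 + 0.30850)^5 gives M 0.1581, M+2 0.3527, M+4 0.3147, M+6 0.1404, M+8 0.0313, M+10 0.0028; the largest is M+2.
P(M+2) = C(5,1) × 0.69150^4 × 0.30850^1 = 5 × 0.2286487 × 0.3085 = 0.352691 (base)
P(M+8) = C(5,4) × 0.69150^1 × 0.30850^4 = 5 × 0.6915 × 0.00905776 = 0.031317
Relative intensity = 0.031317 / 0.352691 × 100 = 8.88

8.88%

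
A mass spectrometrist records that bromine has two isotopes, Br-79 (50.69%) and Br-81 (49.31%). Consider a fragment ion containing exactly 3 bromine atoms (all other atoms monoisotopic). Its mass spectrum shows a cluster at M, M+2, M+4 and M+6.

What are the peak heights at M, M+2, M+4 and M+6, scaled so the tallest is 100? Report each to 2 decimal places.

Each Br atom is independently Br-79 (p = 0.5069) or Br-81 (q = 0.4931); the cluster is the binomial expansion (p + q)^3.
P(M) = 0.5069^3 = 0.130247
P(M+2) = 3 × 0.5069^2 × 0.4931^1 = 0.380103
P(M+4) = 3 × 0.5069^1 × 0.4931^2 = 0.369755
P(M+6) = 0.4931^3 = 0.119896
The M+2 peak is largest (0.380103); scaling to 100 gives 34.27 : 100.00 : 97.28 : 31.54.

34.27 : 100.00 : 97.28 : 31.54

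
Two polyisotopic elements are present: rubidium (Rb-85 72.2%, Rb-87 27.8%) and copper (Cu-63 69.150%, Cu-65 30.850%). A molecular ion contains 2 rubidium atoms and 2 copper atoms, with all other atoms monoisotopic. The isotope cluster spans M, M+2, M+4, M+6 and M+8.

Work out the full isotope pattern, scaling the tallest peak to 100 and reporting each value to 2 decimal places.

Rubidium pattern (n=2): 0.521284 : 0.401432 : 0.077284
Copper pattern (n=2): 0.47817225 : 0.4266555 : 0.09517225
Convolve the two distributions (both contribute in 2-u steps):
  M: 0.521284×0.47817225 = 0.249264
  M+2: 0.521284×0.4266555 + 0.401432×0.47817225 = 0.414362
  M+4: 0.521284×0.09517225 + 0.401432×0.4266555 + 0.077284×0.47817225 = 0.257840
  M+6: 0.401432×0.09517225 + 0.077284×0.4266555 = 0.071179
  M+8: 0.077284×0.09517225 = 0.007355
Scale to base peak (0.414362) = 100: 60.16 : 100.00 : 62.23 : 17.18 : 1.78

60.16 : 100.00 : 62.23 : 17.18 : 1.78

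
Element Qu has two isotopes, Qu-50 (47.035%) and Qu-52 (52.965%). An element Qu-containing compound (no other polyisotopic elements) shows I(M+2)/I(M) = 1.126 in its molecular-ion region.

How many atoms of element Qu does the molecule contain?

The M+2/M ratio from n Qu atoms is n · q/p = n · 0.52965/0.47035.
n = 1.126 × 0.47035/0.52965 = 1.00 ≈ 1

1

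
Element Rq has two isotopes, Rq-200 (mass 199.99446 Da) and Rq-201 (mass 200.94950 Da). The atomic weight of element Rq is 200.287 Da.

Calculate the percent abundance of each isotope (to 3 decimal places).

Writing the weighted mean with unknown fraction x of Rq-200:
199.99446·x + 200.94950·(1 − x) = 200.287
(199.99446 − 200.94950)·x = 200.287 − 200.94950
x = -0.66250 / -0.95504 = 0.69369 → 69.369% Rq-200, 30.631% Rq-201.

Rq-200: 69.369%, Rq-201: 30.631%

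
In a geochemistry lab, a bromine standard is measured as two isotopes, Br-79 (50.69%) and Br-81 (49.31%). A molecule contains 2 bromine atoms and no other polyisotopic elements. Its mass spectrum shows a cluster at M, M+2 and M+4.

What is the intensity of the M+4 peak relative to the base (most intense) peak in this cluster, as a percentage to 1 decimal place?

48.6%

(0.5069 + 0.4931)^2 gives M 0.2569, M+2 0.4999, M+4 0.2431; the largest is M+2.
P(M+2) = C(2,1) × 0.5069^1 × 0.4931^1 = 2 × 0.5069 × 0.4931 = 0.499905 (base)
P(M+4) = C(2,2) × 0.5069^0 × 0.4931^2 = 1 × 1.0000 × 0.24314761 = 0.243148
Relative intensity = 0.243148 / 0.499905 × 100 = 48.6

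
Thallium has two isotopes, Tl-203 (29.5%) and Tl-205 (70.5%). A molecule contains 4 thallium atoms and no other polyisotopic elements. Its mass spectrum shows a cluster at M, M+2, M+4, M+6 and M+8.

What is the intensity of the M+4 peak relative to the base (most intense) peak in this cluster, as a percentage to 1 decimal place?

Term probabilities: M 0.0076, M+2 0.0724, M+4 0.2595, M+6 0.4135, M+8 0.2470. Base peak = M+6.
P(M+6) = C(4,3) × 0.295^1 × 0.705^3 = 4 × 0.2950 × 0.35040263 = 0.413475 (base)
P(M+4) = C(4,2) × 0.295^2 × 0.705^2 = 6 × 0.087025 × 0.497025 = 0.259522
Relative intensity = 0.259522 / 0.413475 × 100 = 62.8

62.8%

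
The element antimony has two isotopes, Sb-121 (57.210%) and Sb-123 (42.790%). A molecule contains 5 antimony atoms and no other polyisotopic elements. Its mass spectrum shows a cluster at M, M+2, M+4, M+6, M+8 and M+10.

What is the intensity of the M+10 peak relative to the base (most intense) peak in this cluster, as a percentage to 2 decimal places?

4.18%

(0.57210 + 0.42790)^5 gives M 0.0613, M+2 0.2292, M+4 0.3428, M+6 0.2564, M+8 0.0959, M+10 0.0143; the largest is M+4.
P(M+4) = C(5,2) × 0.57210^3 × 0.42790^2 = 10 × 0.18724742 × 0.18309841 = 0.342847 (base)
P(M+10) = C(5,5) × 0.57210^0 × 0.42790^5 = 1 × 1.0000 × 0.01434536 = 0.014345
Relative intensity = 0.014345 / 0.342847 × 100 = 4.18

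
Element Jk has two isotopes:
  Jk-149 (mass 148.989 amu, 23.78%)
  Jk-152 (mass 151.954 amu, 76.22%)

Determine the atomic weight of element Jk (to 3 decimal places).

151.249 amu

Weight each isotope mass by its fractional abundance: 0.2378 × 148.989 + 0.7622 × 151.954
= 35.4296 + 115.8193 = 151.2489 amu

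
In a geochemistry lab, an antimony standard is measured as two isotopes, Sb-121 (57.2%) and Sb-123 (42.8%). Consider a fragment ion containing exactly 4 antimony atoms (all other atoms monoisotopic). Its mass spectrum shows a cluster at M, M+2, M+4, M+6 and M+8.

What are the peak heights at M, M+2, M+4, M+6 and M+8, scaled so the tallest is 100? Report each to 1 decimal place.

Expanding (0.572 + 0.428)^4:
P(M) = 0.572^4 = 0.107049
P(M+2) = 4 × 0.572^3 × 0.428^1 = 0.320400
P(M+4) = 6 × 0.572^2 × 0.428^2 = 0.359609
P(M+6) = 4 × 0.572^1 × 0.428^3 = 0.179385
P(M+8) = 0.428^4 = 0.033556
The M+4 peak is largest (0.359609); scaling to 100 gives 29.8 : 89.1 : 100.0 : 49.9 : 9.3.

29.8 : 89.1 : 100.0 : 49.9 : 9.3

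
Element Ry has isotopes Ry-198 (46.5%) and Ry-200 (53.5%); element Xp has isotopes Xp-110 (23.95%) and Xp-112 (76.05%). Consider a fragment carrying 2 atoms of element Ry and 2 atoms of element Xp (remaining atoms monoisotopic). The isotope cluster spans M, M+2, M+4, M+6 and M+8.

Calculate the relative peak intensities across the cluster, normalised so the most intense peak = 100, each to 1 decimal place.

3.2 : 27.4 : 82.3 : 100.0 : 42.2

Element Ry pattern (n=2): 0.216225 : 0.49755 : 0.286225
Element Xp pattern (n=2): 0.05736025 : 0.3642795 : 0.57836025
Convolve the two distributions (both contribute in 2-u steps):
  M: 0.216225×0.05736025 = 0.012403
  M+2: 0.216225×0.3642795 + 0.49755×0.05736025 = 0.107306
  M+4: 0.216225×0.57836025 + 0.49755×0.3642795 + 0.286225×0.05736025 = 0.322721
  M+6: 0.49755×0.57836025 + 0.286225×0.3642795 = 0.392029
  M+8: 0.286225×0.57836025 = 0.165541
Scale to base peak (0.392029) = 100: 3.2 : 27.4 : 82.3 : 100.0 : 42.2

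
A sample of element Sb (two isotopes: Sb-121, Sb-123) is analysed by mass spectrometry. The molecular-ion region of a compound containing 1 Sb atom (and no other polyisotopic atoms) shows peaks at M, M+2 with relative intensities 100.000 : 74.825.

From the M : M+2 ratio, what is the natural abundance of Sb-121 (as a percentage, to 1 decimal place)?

57.2%

Let p = fractional abundance of Sb-121. I(M+2)/I(M) = [C(1,1)·p^0·(1−p)] / p^1 = 1·(1−p)/p = 74.825/100.000 = 0.7483
(1−p)/p = 0.7483/1 = 0.7483  ⇒  p = 1/(1 + 0.7483) = 0.5720
Sb-121: 57.2%, Sb-123: 42.8%.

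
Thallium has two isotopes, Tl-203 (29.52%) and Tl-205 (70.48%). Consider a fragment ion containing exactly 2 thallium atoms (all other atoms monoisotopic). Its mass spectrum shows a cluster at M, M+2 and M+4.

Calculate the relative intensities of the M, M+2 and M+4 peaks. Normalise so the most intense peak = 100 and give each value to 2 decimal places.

17.54 : 83.77 : 100.00

Expanding (0.2952 + 0.7048)^2:
P(M) = 0.2952^2 = 0.087143
P(M+2) = 2 × 0.2952^1 × 0.7048^1 = 0.416114
P(M+4) = 0.7048^2 = 0.496743
The M+4 peak is largest (0.496743); scaling to 100 gives 17.54 : 83.77 : 100.00.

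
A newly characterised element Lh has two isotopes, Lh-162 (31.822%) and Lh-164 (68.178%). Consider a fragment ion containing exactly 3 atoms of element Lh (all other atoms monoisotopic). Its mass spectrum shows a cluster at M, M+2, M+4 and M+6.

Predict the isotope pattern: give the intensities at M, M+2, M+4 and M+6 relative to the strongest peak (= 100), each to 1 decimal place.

The 3 Lh atoms are independent, so intensities follow the terms of (0.31822 + 0.68178)^3.
P(M) = 0.31822^3 = 0.032224
P(M+2) = 3 × 0.31822^2 × 0.68178^1 = 0.207119
P(M+4) = 3 × 0.31822^1 × 0.68178^2 = 0.443749
P(M+6) = 0.68178^3 = 0.316908
The M+4 peak is largest (0.443749); scaling to 100 gives 7.3 : 46.7 : 100.0 : 71.4.

7.3 : 46.7 : 100.0 : 71.4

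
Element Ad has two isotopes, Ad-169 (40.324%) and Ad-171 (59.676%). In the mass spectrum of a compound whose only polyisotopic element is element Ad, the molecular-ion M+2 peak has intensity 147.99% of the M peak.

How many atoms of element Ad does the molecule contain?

With n Ad atoms, P(M+2)/P(M) = C(n,1)·p^(n−1)q / p^n = n·q/p = n · 0.59676/0.40324.
n = 1.4799 × 0.40324/0.59676 = 1.00 ≈ 1

1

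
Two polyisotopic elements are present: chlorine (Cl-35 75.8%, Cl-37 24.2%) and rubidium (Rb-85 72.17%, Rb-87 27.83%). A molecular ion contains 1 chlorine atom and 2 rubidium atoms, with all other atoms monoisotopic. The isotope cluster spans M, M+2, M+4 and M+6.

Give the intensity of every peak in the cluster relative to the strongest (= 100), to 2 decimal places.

91.70 : 100.00 : 36.22 : 4.35

Chlorine pattern (n=1): 0.7580 : 0.2420
Rubidium pattern (n=2): 0.52085089 : 0.40169822 : 0.07745089
Convolve the two distributions (both contribute in 2-u steps):
  M: 0.7580×0.52085089 = 0.394805
  M+2: 0.7580×0.40169822 + 0.2420×0.52085089 = 0.430533
  M+4: 0.7580×0.07745089 + 0.2420×0.40169822 = 0.155919
  M+6: 0.2420×0.07745089 = 0.018743
Scale to base peak (0.430533) = 100: 91.70 : 100.00 : 36.22 : 4.35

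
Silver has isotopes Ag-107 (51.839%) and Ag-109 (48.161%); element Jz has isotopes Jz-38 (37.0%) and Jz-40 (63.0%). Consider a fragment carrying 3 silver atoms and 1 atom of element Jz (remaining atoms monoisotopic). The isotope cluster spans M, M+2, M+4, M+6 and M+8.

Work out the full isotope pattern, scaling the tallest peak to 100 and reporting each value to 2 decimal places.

Silver pattern (n=3): 0.13930601 : 0.38826655 : 0.36071887 : 0.11170857
Element Jz pattern (n=1): 0.3700 : 0.6300
Convolve the two distributions (both contribute in 2-u steps):
  M: 0.13930601×0.3700 = 0.051543
  M+2: 0.13930601×0.6300 + 0.38826655×0.3700 = 0.231421
  M+4: 0.38826655×0.6300 + 0.36071887×0.3700 = 0.378074
  M+6: 0.36071887×0.6300 + 0.11170857×0.3700 = 0.268585
  M+8: 0.11170857×0.6300 = 0.070376
Scale to base peak (0.378074) = 100: 13.63 : 61.21 : 100.00 : 71.04 : 18.61

13.63 : 61.21 : 100.00 : 71.04 : 18.61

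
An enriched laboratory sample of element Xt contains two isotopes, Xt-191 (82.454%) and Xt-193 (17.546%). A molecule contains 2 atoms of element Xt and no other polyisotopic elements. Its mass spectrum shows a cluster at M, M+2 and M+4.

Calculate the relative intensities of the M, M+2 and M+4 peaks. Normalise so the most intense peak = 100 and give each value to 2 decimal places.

100.00 : 42.56 : 4.53

Each Xt atom is independently Xt-191 (p = 0.82454) or Xt-193 (q = 0.17546); the cluster is the binomial expansion (p + q)^2.
P(M) = 0.82454^2 = 0.679866
P(M+2) = 2 × 0.82454^1 × 0.17546^1 = 0.289348
P(M+4) = 0.17546^2 = 0.030786
The M peak is largest (0.679866); scaling to 100 gives 100.00 : 42.56 : 4.53.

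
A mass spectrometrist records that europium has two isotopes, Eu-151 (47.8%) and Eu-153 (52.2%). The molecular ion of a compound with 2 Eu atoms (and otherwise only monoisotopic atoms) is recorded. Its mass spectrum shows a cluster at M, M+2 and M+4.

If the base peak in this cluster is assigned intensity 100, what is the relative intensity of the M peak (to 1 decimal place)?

Binomial terms of (0.478 + 0.522)^2: M 0.2285, M+2 0.4990, M+4 0.2725 → M+2 is the base peak.
P(M+2) = C(2,1) × 0.478^1 × 0.522^1 = 2 × 0.4780 × 0.5220 = 0.499032 (base)
P(M) = C(2,0) × 0.478^2 × 0.522^0 = 1 × 0.228484 × 1.0000 = 0.228484
Relative intensity = 0.228484 / 0.499032 × 100 = 45.8

45.8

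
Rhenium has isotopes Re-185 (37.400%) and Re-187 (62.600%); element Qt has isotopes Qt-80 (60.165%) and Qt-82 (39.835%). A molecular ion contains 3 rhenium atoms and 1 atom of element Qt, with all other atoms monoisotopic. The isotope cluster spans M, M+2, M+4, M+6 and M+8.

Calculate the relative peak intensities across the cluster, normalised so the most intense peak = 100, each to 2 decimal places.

Rhenium pattern (n=3): 0.05231362 : 0.26268713 : 0.43968487 : 0.24531438
Element Qt pattern (n=1): 0.60165 : 0.39835
Convolve the two distributions (both contribute in 2-u steps):
  M: 0.05231362×0.60165 = 0.031474
  M+2: 0.05231362×0.39835 + 0.26268713×0.60165 = 0.178885
  M+4: 0.26268713×0.39835 + 0.43968487×0.60165 = 0.369178
  M+6: 0.43968487×0.39835 + 0.24531438×0.60165 = 0.322742
  M+8: 0.24531438×0.39835 = 0.097721
Scale to base peak (0.369178) = 100: 8.53 : 48.45 : 100.00 : 87.42 : 26.47

8.53 : 48.45 : 100.00 : 87.42 : 26.47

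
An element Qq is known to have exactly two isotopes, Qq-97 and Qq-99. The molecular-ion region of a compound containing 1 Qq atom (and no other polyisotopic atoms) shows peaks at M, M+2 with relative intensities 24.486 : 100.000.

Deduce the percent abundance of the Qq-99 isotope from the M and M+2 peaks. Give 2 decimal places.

80.33%

Write p for the Qq-97 fraction. I(M+2)/I(M) = [C(1,1)·p^0·(1−p)] / p^1 = 1·(1−p)/p = 100.000/24.486 = 4.0840
(1−p)/p = 4.0840/1 = 4.0840  ⇒  p = 1/(1 + 4.0840) = 0.1967
Qq-97: 19.67%, Qq-99: 80.33%.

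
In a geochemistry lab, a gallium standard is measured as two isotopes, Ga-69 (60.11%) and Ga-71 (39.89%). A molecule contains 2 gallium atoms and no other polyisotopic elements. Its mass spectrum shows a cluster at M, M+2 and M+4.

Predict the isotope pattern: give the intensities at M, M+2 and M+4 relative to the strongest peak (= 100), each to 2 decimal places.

Each Ga atom is independently Ga-69 (p = 0.6011) or Ga-71 (q = 0.3989); the cluster is the binomial expansion (p + q)^2.
P(M) = 0.6011^2 = 0.361321
P(M+2) = 2 × 0.6011^1 × 0.3989^1 = 0.479558
P(M+4) = 0.3989^2 = 0.159121
The M+2 peak is largest (0.479558); scaling to 100 gives 75.34 : 100.00 : 33.18.

75.34 : 100.00 : 33.18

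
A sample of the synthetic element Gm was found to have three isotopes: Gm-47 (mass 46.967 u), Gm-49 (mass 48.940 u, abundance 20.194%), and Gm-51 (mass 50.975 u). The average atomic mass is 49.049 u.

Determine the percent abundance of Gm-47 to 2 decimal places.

Let x and y be the fractions of Gm-47 and Gm-51. Then x + y = 1 − 0.20194 = 0.79806 and 46.967x + 50.975y = 49.049 − 0.20194×48.940 = 39.1660564.
Substituting: 46.967x + 50.975(0.79806 − x) = 39.1660564
(46.967 − 50.975)x = -1.5150521  ⇒  x = 0.37801, y = 0.42005
Gm-47: 37.80%, Gm-51: 42.01%.

37.80%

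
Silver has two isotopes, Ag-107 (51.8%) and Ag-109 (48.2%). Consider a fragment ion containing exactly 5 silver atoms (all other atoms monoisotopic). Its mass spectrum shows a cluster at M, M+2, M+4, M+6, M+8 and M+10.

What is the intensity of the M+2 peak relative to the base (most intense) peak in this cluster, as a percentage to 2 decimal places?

53.73%

Term probabilities: M 0.0373, M+2 0.1735, M+4 0.3229, M+6 0.3005, M+8 0.1398, M+10 0.0260. Base peak = M+4.
P(M+4) = C(5,2) × 0.518^3 × 0.482^2 = 10 × 0.13899183 × 0.232324 = 0.322911 (base)
P(M+2) = C(5,1) × 0.518^4 × 0.482^1 = 5 × 0.07199777 × 0.4820 = 0.173515
Relative intensity = 0.173515 / 0.322911 × 100 = 53.73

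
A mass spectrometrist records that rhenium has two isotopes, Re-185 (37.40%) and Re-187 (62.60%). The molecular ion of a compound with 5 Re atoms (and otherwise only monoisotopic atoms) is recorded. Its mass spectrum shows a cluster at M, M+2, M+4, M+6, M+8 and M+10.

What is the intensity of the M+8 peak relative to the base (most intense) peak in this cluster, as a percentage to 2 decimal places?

Binomial terms of (0.3740 + 0.6260)^5: M 0.0073, M+2 0.0612, M+4 0.2050, M+6 0.3431, M+8 0.2872, M+10 0.0961 → M+6 is the base peak.
P(M+6) = C(5,3) × 0.3740^2 × 0.6260^3 = 10 × 0.139876 × 0.24531438 = 0.343136 (base)
P(M+8) = C(5,4) × 0.3740^1 × 0.6260^4 = 5 × 0.3740 × 0.1535668 = 0.287170
Relative intensity = 0.287170 / 0.343136 × 100 = 83.69

83.69%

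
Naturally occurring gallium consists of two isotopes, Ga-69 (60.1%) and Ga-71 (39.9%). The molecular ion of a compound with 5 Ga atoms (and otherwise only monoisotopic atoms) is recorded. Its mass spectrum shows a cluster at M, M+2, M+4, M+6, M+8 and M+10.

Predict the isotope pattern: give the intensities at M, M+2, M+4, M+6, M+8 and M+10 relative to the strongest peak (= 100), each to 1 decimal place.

22.7 : 75.3 : 100.0 : 66.4 : 22.0 : 2.9

The 5 Ga atoms are independent, so intensities follow the terms of (0.601 + 0.399)^5.
P(M) = 0.601^5 = 0.078410
P(M+2) = 5 × 0.601^4 × 0.399^1 = 0.260280
P(M+4) = 10 × 0.601^3 × 0.399^2 = 0.345596
P(M+6) = 10 × 0.601^2 × 0.399^3 = 0.229439
P(M+8) = 5 × 0.601^1 × 0.399^4 = 0.076162
P(M+10) = 0.399^5 = 0.010113
The M+4 peak is largest (0.345596); scaling to 100 gives 22.7 : 75.3 : 100.0 : 66.4 : 22.0 : 2.9.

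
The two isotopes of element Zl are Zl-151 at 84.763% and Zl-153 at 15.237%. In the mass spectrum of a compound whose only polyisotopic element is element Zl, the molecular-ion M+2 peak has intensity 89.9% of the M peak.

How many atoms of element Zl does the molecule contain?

5

The M+2/M ratio from n Zl atoms is n · q/p = n · 0.15237/0.84763.
n = 0.899 × 0.84763/0.15237 = 5.00 ≈ 5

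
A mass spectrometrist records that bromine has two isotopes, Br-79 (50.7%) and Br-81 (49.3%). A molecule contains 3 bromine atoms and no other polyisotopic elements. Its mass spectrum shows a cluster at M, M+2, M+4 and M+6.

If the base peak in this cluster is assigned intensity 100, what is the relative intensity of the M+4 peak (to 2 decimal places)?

Term probabilities: M 0.1303, M+2 0.3802, M+4 0.3697, M+6 0.1198. Base peak = M+2.
P(M+2) = C(3,1) × 0.507^2 × 0.493^1 = 3 × 0.257049 × 0.4930 = 0.380175 (base)
P(M+4) = C(3,2) × 0.507^1 × 0.493^2 = 3 × 0.5070 × 0.243049 = 0.369678
Relative intensity = 0.369678 / 0.380175 × 100 = 97.24

97.24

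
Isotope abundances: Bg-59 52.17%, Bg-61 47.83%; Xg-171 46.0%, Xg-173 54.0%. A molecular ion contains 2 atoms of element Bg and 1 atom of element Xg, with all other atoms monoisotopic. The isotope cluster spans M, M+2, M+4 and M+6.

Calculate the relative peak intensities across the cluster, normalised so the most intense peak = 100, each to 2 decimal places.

Element Bg pattern (n=2): 0.27217089 : 0.49905822 : 0.22877089
Element Xg pattern (n=1): 0.4600 : 0.5400
Convolve the two distributions (both contribute in 2-u steps):
  M: 0.27217089×0.4600 = 0.125199
  M+2: 0.27217089×0.5400 + 0.49905822×0.4600 = 0.376539
  M+4: 0.49905822×0.5400 + 0.22877089×0.4600 = 0.374726
  M+6: 0.22877089×0.5400 = 0.123536
Scale to base peak (0.376539) = 100: 33.25 : 100.00 : 99.52 : 32.81

33.25 : 100.00 : 99.52 : 32.81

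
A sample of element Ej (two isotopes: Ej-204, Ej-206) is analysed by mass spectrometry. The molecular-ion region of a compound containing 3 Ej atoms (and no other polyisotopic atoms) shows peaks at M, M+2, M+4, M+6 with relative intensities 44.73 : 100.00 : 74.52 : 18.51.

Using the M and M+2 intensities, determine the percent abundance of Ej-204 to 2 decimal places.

57.30%

If p is the fraction of Ej that is Ej-204, then I(M+2)/I(M) = [C(3,1)·p^2·(1−p)] / p^3 = 3·(1−p)/p = 100.00/44.73 = 2.2356
(1−p)/p = 2.2356/3 = 0.7452  ⇒  p = 1/(1 + 0.7452) = 0.5730
Ej-204: 57.30%, Ej-206: 42.70%.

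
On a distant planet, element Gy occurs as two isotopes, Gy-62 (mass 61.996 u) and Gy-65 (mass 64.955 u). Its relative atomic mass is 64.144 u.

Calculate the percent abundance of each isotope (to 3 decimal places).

Let x be the fractional abundance of Gy-62; then Gy-65 has abundance 1 − x.
61.996·x + 64.955·(1 − x) = 64.144
(61.996 − 64.955)·x = 64.144 − 64.955
x = -0.811 / -2.959 = 0.27408 → 27.408% Gy-62, 72.592% Gy-65.

Gy-62: 27.408%, Gy-65: 72.592%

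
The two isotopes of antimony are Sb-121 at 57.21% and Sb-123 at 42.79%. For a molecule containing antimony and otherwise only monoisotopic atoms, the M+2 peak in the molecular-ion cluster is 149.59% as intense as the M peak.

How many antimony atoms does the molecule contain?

2

The M+2/M ratio from n Sb atoms is n · q/p = n · 0.4279/0.5721.
n = 1.4959 × 0.5721/0.4279 = 2.00 ≈ 2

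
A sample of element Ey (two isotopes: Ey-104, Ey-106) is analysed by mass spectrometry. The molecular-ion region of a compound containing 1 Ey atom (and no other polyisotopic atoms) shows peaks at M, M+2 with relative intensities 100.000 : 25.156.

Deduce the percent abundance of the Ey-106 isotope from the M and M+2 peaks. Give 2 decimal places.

If p is the fraction of Ey that is Ey-104, then I(M+2)/I(M) = [C(1,1)·p^0·(1−p)] / p^1 = 1·(1−p)/p = 25.156/100.000 = 0.2516
(1−p)/p = 0.2516/1 = 0.2516  ⇒  p = 1/(1 + 0.2516) = 0.7990
Ey-104: 79.90%, Ey-106: 20.10%.

20.10%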